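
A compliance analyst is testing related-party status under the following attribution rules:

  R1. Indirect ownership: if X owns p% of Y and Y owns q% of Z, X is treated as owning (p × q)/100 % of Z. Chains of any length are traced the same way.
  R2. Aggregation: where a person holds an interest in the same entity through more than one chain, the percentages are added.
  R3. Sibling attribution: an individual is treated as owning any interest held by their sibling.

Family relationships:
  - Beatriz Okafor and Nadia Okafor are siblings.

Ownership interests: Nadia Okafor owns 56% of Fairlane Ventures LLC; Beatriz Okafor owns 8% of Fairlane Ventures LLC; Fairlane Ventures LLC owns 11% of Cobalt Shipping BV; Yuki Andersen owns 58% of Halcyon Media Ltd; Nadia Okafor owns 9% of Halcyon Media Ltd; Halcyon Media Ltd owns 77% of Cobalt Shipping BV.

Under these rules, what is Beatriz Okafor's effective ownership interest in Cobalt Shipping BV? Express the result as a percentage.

13.97%

By sibling attribution (R3), Beatriz Okafor is treated as also owning Nadia Okafor's interest in Fairlane Ventures LLC, giving 8% + 56% = 64%.
By sibling attribution (R3), Beatriz Okafor is treated as owning Nadia Okafor's 9% interest in Halcyon Media Ltd.
Chain via Fairlane Ventures LLC (R1): 64% × 11% = 7.04% of Cobalt Shipping BV.
Chain via Halcyon Media Ltd (R1): 9% × 77% = 6.93% of Cobalt Shipping BV.
Aggregating (R2): 7.04% + 6.93% = 13.97%.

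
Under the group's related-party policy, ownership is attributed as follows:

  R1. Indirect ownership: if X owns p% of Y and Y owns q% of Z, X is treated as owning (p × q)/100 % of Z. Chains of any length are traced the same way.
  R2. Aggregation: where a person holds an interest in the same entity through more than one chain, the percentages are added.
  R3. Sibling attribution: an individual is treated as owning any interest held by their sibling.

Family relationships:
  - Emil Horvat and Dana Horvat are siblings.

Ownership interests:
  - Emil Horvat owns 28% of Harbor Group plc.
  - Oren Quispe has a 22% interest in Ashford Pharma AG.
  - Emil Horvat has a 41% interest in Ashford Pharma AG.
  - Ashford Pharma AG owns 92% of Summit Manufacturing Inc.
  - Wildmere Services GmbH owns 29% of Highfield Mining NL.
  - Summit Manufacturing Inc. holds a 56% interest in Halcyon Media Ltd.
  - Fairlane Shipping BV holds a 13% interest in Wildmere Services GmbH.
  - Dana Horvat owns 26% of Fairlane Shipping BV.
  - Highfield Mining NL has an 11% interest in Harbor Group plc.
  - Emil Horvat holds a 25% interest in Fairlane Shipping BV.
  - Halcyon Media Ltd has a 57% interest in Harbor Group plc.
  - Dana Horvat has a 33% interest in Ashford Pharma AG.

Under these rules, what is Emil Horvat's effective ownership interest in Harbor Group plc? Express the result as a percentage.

49.942633%

By sibling attribution (R3), Emil Horvat is treated as also owning Dana Horvat's interest in Ashford Pharma AG, giving 41% + 33% = 74%.
By sibling attribution (R3), Emil Horvat is treated as also owning Dana Horvat's interest in Fairlane Shipping BV, giving 25% + 26% = 51%.
Chain via Ashford Pharma AG → Summit Manufacturing Inc. → Halcyon Media Ltd (R1): 74% × 92% × 56% × 57% = 21.731136% of Harbor Group plc.
Chain via Fairlane Shipping BV → Wildmere Services GmbH → Highfield Mining NL (R1): 51% × 13% × 29% × 11% = 0.211497% of Harbor Group plc.
Direct interest in Harbor Group plc: 28%.
Aggregating (R2): 21.731136% + 0.211497% + 28% = 49.942633%.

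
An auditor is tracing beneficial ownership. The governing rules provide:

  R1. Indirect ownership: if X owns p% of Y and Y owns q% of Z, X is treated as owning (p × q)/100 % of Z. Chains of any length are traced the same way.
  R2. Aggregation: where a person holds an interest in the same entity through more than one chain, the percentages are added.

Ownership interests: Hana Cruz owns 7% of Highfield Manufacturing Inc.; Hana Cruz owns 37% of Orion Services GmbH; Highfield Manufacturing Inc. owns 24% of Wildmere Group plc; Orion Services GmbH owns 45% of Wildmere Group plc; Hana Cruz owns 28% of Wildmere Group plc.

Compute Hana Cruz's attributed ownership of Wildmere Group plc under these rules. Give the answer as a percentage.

46.33%

Chain via Highfield Manufacturing Inc. (R1): 7% × 24% = 1.68% of Wildmere Group plc.
Chain via Orion Services GmbH (R1): 37% × 45% = 16.65% of Wildmere Group plc.
Direct interest in Wildmere Group plc: 28%.
Aggregating (R2): 1.68% + 16.65% + 28% = 46.33%.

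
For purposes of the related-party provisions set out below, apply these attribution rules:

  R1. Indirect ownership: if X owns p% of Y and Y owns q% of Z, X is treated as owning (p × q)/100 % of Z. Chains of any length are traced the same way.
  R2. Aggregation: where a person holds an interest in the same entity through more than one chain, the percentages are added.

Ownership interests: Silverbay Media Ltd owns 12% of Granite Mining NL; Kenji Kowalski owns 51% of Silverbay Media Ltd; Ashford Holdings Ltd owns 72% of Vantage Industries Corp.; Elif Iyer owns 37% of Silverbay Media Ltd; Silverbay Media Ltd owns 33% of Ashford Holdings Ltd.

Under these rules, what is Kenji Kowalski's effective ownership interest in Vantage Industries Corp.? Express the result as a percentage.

Chain via Silverbay Media Ltd → Ashford Holdings Ltd (R1): 51% × 33% × 72% = 12.1176% of Vantage Industries Corp.

12.1176%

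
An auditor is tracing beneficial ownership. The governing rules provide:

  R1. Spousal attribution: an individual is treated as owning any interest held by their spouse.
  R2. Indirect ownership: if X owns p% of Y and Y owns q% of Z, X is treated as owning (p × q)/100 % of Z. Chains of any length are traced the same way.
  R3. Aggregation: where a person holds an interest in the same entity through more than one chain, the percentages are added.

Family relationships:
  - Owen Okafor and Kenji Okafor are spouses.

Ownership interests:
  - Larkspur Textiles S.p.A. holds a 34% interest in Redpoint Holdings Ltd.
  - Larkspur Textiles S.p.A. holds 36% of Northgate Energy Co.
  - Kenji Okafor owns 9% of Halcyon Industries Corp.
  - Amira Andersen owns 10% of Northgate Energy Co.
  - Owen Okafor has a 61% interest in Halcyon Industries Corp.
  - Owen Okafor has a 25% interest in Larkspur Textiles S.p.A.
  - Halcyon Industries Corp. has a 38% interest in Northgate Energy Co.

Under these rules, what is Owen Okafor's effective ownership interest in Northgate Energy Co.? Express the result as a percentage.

By spousal attribution (R1), Owen Okafor is treated as also owning Kenji Okafor's interest in Halcyon Industries Corp, giving 61% + 9% = 70%.
Chain via Larkspur Textiles S.p.A. (R2): 25% × 36% = 9% of Northgate Energy Co.
Chain via Halcyon Industries Corp. (R2): 70% × 38% = 26.6% of Northgate Energy Co.
Aggregating (R3): 9% + 26.6% = 35.6%.

35.6%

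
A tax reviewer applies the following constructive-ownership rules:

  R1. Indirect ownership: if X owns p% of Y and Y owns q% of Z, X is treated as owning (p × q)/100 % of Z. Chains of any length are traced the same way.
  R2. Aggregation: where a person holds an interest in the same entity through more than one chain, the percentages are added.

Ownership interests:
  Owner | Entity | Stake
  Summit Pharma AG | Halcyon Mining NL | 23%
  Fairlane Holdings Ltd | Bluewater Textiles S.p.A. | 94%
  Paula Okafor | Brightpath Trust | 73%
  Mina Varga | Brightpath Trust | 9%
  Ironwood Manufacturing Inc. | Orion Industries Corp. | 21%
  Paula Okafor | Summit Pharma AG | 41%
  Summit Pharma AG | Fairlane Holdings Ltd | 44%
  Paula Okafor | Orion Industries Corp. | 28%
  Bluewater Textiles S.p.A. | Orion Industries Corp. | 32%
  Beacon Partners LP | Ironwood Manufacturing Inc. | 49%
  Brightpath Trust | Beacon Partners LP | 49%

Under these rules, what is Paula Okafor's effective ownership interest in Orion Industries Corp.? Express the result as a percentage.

37.107165%

Chain via Summit Pharma AG → Fairlane Holdings Ltd → Bluewater Textiles S.p.A. (R1): 41% × 44% × 94% × 32% = 5.426432% of Orion Industries Corp.
Chain via Brightpath Trust → Beacon Partners LP → Ironwood Manufacturing Inc. (R1): 73% × 49% × 49% × 21% = 3.680733% of Orion Industries Corp.
Direct interest in Orion Industries Corp: 28%.
Aggregating (R2): 5.426432% + 3.680733% + 28% = 37.107165%.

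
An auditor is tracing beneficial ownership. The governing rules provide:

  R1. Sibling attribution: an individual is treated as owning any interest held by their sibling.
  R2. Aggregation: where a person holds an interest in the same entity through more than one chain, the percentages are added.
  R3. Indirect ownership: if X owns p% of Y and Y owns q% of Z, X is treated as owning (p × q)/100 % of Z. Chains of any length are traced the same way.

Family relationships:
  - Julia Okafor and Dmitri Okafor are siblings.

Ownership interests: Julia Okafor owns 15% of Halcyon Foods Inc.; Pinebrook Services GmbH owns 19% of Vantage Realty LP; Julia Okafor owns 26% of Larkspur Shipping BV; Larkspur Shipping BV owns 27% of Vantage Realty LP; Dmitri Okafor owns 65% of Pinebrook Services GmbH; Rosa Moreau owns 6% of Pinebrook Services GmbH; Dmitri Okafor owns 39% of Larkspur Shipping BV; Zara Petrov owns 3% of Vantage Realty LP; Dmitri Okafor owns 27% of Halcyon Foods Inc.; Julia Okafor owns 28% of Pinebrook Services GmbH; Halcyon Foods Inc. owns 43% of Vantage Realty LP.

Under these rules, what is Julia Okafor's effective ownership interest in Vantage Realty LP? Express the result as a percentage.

By sibling attribution (R1), Julia Okafor is treated as also owning Dmitri Okafor's interest in Pinebrook Services GmbH, giving 28% + 65% = 93%.
By sibling attribution (R1), Julia Okafor is treated as also owning Dmitri Okafor's interest in Larkspur Shipping BV, giving 26% + 39% = 65%.
By sibling attribution (R1), Julia Okafor is treated as also owning Dmitri Okafor's interest in Halcyon Foods Inc, giving 15% + 27% = 42%.
Chain via Pinebrook Services GmbH (R3): 93% × 19% = 17.67% of Vantage Realty LP.
Chain via Larkspur Shipping BV (R3): 65% × 27% = 17.55% of Vantage Realty LP.
Chain via Halcyon Foods Inc. (R3): 42% × 43% = 18.06% of Vantage Realty LP.
Aggregating (R2): 17.67% + 17.55% + 18.06% = 53.28%.

53.28%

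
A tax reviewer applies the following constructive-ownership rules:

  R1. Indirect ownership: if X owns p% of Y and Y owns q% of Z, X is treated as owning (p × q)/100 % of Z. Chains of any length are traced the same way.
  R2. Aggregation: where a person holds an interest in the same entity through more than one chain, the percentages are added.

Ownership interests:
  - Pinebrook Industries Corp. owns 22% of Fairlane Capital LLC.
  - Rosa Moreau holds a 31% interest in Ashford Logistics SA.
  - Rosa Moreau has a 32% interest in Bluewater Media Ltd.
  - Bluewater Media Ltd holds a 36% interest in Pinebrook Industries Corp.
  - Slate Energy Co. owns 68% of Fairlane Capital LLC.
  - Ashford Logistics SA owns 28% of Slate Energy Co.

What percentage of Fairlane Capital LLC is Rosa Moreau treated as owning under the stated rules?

8.4368%

Chain via Ashford Logistics SA → Slate Energy Co. (R1): 31% × 28% × 68% = 5.9024% of Fairlane Capital LLC.
Chain via Bluewater Media Ltd → Pinebrook Industries Corp. (R1): 32% × 36% × 22% = 2.5344% of Fairlane Capital LLC.
Aggregating (R2): 5.9024% + 2.5344% = 8.4368%.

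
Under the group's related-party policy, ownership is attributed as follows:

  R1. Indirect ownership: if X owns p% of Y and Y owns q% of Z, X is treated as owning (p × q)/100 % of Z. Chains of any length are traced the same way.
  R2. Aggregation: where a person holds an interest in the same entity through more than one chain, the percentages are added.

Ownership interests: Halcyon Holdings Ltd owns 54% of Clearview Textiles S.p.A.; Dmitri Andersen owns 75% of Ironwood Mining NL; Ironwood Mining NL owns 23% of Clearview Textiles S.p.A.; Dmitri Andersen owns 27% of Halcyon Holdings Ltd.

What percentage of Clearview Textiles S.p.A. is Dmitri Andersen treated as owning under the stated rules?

Chain via Ironwood Mining NL (R1): 75% × 23% = 17.25% of Clearview Textiles S.p.A.
Chain via Halcyon Holdings Ltd (R1): 27% × 54% = 14.58% of Clearview Textiles S.p.A.
Aggregating (R2): 17.25% + 14.58% = 31.83%.

31.83%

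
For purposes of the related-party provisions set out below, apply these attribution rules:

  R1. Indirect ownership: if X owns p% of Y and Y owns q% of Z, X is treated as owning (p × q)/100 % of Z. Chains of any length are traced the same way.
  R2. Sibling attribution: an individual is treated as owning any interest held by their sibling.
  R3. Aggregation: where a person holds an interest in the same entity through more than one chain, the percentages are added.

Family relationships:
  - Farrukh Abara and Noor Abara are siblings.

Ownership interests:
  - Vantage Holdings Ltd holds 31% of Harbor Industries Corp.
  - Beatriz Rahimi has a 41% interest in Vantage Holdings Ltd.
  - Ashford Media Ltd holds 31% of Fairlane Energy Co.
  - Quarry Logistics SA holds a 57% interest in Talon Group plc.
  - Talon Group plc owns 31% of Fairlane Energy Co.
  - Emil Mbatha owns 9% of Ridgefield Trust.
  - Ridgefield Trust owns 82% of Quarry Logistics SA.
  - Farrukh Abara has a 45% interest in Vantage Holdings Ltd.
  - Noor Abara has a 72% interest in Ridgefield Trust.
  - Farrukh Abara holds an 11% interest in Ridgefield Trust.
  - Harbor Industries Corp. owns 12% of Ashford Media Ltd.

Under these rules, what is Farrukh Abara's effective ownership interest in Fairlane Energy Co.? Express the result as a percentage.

By sibling attribution (R2), Farrukh Abara is treated as also owning Noor Abara's interest in Ridgefield Trust, giving 11% + 72% = 83%.
Chain via Ridgefield Trust → Quarry Logistics SA → Talon Group plc (R1): 83% × 82% × 57% × 31% = 12.026202% of Fairlane Energy Co.
Chain via Vantage Holdings Ltd → Harbor Industries Corp. → Ashford Media Ltd (R1): 45% × 31% × 12% × 31% = 0.51894% of Fairlane Energy Co.
Aggregating (R3): 12.026202% + 0.51894% = 12.545142%.

12.545142%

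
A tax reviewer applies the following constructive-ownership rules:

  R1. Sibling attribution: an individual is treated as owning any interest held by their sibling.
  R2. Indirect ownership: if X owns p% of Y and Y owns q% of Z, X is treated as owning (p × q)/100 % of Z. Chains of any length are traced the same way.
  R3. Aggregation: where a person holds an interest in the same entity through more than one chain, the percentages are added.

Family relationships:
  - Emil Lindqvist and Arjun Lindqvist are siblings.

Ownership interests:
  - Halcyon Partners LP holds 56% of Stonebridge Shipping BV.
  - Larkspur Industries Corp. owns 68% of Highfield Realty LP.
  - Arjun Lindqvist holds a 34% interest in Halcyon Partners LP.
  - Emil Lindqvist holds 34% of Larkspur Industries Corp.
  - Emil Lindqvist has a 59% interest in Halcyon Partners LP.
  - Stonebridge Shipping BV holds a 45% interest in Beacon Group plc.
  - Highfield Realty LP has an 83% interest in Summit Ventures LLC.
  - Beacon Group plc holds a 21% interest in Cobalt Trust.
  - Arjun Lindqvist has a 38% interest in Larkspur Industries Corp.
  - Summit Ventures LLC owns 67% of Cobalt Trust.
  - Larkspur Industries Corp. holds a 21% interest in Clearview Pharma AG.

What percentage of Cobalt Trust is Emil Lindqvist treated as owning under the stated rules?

By sibling attribution (R1), Emil Lindqvist is treated as also owning Arjun Lindqvist's interest in Larkspur Industries Corp, giving 34% + 38% = 72%.
By sibling attribution (R1), Emil Lindqvist is treated as also owning Arjun Lindqvist's interest in Halcyon Partners LP, giving 59% + 34% = 93%.
Chain via Larkspur Industries Corp. → Highfield Realty LP → Summit Ventures LLC (R2): 72% × 68% × 83% × 67% = 27.226656% of Cobalt Trust.
Chain via Halcyon Partners LP → Stonebridge Shipping BV → Beacon Group plc (R2): 93% × 56% × 45% × 21% = 4.92156% of Cobalt Trust.
Aggregating (R3): 27.226656% + 4.92156% = 32.148216%.

32.148216%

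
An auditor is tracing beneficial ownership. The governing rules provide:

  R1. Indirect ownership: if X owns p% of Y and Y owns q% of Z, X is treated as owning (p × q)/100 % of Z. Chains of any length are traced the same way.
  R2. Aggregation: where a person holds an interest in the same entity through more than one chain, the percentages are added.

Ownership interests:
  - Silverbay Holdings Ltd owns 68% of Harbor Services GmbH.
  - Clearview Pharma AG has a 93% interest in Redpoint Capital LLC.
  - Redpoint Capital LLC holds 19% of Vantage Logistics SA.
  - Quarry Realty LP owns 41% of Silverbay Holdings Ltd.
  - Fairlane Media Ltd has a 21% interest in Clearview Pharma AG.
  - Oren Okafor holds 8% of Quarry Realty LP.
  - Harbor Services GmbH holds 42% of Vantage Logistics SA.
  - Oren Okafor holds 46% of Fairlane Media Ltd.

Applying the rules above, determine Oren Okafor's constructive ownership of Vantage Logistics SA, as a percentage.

2.64369%

Chain via Quarry Realty LP → Silverbay Holdings Ltd → Harbor Services GmbH (R1): 8% × 41% × 68% × 42% = 0.936768% of Vantage Logistics SA.
Chain via Fairlane Media Ltd → Clearview Pharma AG → Redpoint Capital LLC (R1): 46% × 21% × 93% × 19% = 1.706922% of Vantage Logistics SA.
Aggregating (R2): 0.936768% + 1.706922% = 2.64369%.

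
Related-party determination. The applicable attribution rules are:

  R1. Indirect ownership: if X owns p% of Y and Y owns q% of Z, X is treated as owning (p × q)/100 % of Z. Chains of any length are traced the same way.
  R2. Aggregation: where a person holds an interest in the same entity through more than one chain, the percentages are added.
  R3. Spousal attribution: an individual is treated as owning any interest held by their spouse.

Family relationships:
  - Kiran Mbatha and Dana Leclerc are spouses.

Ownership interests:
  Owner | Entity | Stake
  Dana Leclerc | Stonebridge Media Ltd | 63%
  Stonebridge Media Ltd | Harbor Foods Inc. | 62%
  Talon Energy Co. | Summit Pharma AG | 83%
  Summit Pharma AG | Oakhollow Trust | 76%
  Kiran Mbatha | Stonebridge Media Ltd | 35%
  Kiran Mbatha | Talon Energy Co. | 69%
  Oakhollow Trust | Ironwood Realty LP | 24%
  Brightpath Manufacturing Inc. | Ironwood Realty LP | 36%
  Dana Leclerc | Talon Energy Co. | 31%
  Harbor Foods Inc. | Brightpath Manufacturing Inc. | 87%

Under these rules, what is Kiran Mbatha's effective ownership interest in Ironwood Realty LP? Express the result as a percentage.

By spousal attribution (R3), Kiran Mbatha is treated as also owning Dana Leclerc's interest in Talon Energy Co, giving 69% + 31% = 100%.
By spousal attribution (R3), Kiran Mbatha is treated as also owning Dana Leclerc's interest in Stonebridge Media Ltd, giving 35% + 63% = 98%.
Chain via Talon Energy Co. → Summit Pharma AG → Oakhollow Trust (R1): 100% × 83% × 76% × 24% = 15.1392% of Ironwood Realty LP.
Chain via Stonebridge Media Ltd → Harbor Foods Inc. → Brightpath Manufacturing Inc. (R1): 98% × 62% × 87% × 36% = 19.030032% of Ironwood Realty LP.
Aggregating (R2): 15.1392% + 19.030032% = 34.169232%.

34.169232%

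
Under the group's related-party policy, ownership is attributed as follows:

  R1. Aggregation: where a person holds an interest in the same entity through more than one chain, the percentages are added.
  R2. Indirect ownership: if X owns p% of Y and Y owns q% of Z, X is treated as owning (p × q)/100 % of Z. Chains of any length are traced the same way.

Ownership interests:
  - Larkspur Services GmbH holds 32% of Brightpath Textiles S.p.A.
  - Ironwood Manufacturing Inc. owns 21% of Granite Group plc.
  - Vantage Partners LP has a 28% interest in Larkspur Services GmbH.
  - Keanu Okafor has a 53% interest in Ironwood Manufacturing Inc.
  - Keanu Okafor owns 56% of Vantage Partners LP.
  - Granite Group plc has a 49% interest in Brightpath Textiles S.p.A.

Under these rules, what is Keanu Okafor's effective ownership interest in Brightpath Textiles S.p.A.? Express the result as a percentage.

10.4713%

Chain via Vantage Partners LP → Larkspur Services GmbH (R2): 56% × 28% × 32% = 5.0176% of Brightpath Textiles S.p.A.
Chain via Ironwood Manufacturing Inc. → Granite Group plc (R2): 53% × 21% × 49% = 5.4537% of Brightpath Textiles S.p.A.
Aggregating (R1): 5.0176% + 5.4537% = 10.4713%.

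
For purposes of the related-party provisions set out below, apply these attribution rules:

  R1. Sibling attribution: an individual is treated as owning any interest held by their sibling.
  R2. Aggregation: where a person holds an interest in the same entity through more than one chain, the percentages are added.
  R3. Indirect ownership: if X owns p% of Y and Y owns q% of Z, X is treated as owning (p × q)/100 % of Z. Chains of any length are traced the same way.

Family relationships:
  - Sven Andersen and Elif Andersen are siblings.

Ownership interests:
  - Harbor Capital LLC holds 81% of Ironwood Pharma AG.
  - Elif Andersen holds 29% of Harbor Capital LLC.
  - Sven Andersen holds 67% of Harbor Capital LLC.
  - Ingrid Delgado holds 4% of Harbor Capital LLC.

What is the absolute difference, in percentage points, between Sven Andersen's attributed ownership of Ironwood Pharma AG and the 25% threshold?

By sibling attribution (R1), Sven Andersen is treated as also owning Elif Andersen's interest in Harbor Capital LLC, giving 67% + 29% = 96%.
Chain via Harbor Capital LLC (R3): 96% × 81% = 77.76% of Ironwood Pharma AG.
77.76% exceeds the 25% threshold by 52.76 percentage points.

52.76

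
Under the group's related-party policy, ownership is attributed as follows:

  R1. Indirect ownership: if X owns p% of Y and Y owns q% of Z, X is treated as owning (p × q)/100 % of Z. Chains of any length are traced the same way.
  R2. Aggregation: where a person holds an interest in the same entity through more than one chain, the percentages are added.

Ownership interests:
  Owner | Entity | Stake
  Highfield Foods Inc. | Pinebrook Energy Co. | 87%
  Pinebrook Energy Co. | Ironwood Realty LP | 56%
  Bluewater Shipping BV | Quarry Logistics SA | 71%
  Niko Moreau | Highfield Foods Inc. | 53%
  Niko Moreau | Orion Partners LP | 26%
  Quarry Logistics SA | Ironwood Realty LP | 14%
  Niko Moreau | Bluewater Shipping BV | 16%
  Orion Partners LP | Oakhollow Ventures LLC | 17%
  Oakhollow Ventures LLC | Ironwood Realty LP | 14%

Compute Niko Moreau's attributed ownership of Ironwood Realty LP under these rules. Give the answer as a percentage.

28.0308%

Chain via Orion Partners LP → Oakhollow Ventures LLC (R1): 26% × 17% × 14% = 0.6188% of Ironwood Realty LP.
Chain via Bluewater Shipping BV → Quarry Logistics SA (R1): 16% × 71% × 14% = 1.5904% of Ironwood Realty LP.
Chain via Highfield Foods Inc. → Pinebrook Energy Co. (R1): 53% × 87% × 56% = 25.8216% of Ironwood Realty LP.
Aggregating (R2): 0.6188% + 1.5904% + 25.8216% = 28.0308%.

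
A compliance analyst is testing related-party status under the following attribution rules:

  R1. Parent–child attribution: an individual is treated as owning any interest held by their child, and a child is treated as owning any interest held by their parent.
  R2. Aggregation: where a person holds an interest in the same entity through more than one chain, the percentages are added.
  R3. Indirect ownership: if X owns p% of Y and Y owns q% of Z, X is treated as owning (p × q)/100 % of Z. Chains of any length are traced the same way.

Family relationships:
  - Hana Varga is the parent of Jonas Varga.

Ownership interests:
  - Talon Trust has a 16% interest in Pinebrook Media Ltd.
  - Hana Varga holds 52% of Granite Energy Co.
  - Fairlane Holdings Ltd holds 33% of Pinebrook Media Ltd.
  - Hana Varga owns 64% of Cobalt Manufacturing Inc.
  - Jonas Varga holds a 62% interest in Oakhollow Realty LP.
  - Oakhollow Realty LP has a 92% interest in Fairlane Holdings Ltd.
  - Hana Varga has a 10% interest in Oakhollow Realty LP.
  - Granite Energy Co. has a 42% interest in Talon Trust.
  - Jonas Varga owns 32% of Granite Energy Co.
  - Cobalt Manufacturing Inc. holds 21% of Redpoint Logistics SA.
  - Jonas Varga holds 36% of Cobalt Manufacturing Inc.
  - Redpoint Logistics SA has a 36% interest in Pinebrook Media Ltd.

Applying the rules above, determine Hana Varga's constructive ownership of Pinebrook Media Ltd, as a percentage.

By parent–child attribution (R1), Hana Varga is treated as also owning Jonas Varga's interest in Cobalt Manufacturing Inc, giving 64% + 36% = 100%.
By parent–child attribution (R1), Hana Varga is treated as also owning Jonas Varga's interest in Granite Energy Co, giving 52% + 32% = 84%.
By parent–child attribution (R1), Hana Varga is treated as also owning Jonas Varga's interest in Oakhollow Realty LP, giving 10% + 62% = 72%.
Chain via Cobalt Manufacturing Inc. → Redpoint Logistics SA (R3): 100% × 21% × 36% = 7.56% of Pinebrook Media Ltd.
Chain via Granite Energy Co. → Talon Trust (R3): 84% × 42% × 16% = 5.6448% of Pinebrook Media Ltd.
Chain via Oakhollow Realty LP → Fairlane Holdings Ltd (R3): 72% × 92% × 33% = 21.8592% of Pinebrook Media Ltd.
Aggregating (R2): 7.56% + 5.6448% + 21.8592% = 35.064%.

35.064%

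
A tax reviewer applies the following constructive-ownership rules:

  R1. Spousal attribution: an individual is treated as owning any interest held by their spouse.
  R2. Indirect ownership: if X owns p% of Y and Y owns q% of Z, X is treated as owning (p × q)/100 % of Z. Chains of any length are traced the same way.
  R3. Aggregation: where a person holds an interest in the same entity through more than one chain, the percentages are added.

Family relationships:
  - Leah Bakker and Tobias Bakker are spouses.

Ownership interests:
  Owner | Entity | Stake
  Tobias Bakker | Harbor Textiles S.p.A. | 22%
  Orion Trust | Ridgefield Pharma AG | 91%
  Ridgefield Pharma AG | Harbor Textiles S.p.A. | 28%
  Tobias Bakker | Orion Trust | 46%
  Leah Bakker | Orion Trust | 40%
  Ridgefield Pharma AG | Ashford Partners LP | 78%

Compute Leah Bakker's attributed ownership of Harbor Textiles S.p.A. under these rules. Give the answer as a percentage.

By spousal attribution (R1), Leah Bakker is treated as also owning Tobias Bakker's interest in Orion Trust, giving 40% + 46% = 86%.
By spousal attribution (R1), Leah Bakker is treated as owning Tobias Bakker's 22% interest in Harbor Textiles S.p.A.
Chain via Orion Trust → Ridgefield Pharma AG (R2): 86% × 91% × 28% = 21.9128% of Harbor Textiles S.p.A.
Direct interest in Harbor Textiles S.p.A: 22%.
Aggregating (R3): 21.9128% + 22% = 43.9128%.

43.9128%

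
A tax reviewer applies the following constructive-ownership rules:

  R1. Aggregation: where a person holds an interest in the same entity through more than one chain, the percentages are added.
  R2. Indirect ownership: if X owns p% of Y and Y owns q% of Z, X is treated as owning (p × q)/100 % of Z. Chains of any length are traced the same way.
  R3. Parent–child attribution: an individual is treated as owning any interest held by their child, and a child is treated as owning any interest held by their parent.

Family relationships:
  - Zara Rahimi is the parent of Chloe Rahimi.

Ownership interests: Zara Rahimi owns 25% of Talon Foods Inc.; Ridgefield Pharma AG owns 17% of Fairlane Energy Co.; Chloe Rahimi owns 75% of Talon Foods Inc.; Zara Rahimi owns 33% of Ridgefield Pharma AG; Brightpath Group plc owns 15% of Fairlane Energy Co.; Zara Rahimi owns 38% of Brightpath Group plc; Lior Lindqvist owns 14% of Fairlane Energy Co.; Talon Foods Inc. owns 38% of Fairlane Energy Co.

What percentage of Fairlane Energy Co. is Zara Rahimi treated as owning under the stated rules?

49.31%

By parent–child attribution (R3), Zara Rahimi is treated as also owning Chloe Rahimi's interest in Talon Foods Inc, giving 25% + 75% = 100%.
Chain via Talon Foods Inc. (R2): 100% × 38% = 38% of Fairlane Energy Co.
Chain via Brightpath Group plc (R2): 38% × 15% = 5.7% of Fairlane Energy Co.
Chain via Ridgefield Pharma AG (R2): 33% × 17% = 5.61% of Fairlane Energy Co.
Aggregating (R1): 38% + 5.7% + 5.61% = 49.31%.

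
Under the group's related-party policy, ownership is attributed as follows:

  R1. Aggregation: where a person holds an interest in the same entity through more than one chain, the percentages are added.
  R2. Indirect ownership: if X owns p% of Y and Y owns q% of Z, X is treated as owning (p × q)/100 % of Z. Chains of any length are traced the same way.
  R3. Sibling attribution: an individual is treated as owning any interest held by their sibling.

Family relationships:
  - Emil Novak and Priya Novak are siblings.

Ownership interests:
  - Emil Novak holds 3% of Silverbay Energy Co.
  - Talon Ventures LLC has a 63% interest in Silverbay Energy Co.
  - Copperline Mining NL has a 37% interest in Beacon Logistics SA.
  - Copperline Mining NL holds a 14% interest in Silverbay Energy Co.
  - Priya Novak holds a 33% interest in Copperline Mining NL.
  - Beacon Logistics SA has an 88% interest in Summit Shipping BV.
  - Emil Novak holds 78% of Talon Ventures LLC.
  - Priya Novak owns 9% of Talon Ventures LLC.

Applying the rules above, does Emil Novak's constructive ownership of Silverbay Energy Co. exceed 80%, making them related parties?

By sibling attribution (R3), Emil Novak is treated as also owning Priya Novak's interest in Talon Ventures LLC, giving 78% + 9% = 87%.
By sibling attribution (R3), Emil Novak is treated as owning Priya Novak's 33% interest in Copperline Mining NL.
Chain via Talon Ventures LLC (R2): 87% × 63% = 54.81% of Silverbay Energy Co.
Direct interest in Silverbay Energy Co: 3%.
Chain via Copperline Mining NL (R2): 33% × 14% = 4.62% of Silverbay Energy Co.
Aggregating (R1): 54.81% + 3% + 4.62% = 62.43%.
62.43% does not exceed the 80% threshold, so Emil is not a related party to Silverbay Energy Co.

No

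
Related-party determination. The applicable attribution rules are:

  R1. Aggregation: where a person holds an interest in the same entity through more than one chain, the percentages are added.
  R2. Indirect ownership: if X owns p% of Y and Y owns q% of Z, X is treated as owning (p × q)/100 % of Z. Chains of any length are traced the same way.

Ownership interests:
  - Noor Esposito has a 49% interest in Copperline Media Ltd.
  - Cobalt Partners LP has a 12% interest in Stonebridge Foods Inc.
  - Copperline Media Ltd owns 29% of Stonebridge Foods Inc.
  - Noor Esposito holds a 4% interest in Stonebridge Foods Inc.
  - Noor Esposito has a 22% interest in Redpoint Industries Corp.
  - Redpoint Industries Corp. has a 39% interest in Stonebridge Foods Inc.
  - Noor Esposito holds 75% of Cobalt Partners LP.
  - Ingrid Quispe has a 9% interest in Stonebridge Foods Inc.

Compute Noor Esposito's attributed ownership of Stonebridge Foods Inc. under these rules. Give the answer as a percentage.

Chain via Copperline Media Ltd (R2): 49% × 29% = 14.21% of Stonebridge Foods Inc.
Chain via Cobalt Partners LP (R2): 75% × 12% = 9% of Stonebridge Foods Inc.
Chain via Redpoint Industries Corp. (R2): 22% × 39% = 8.58% of Stonebridge Foods Inc.
Direct interest in Stonebridge Foods Inc: 4%.
Aggregating (R1): 14.21% + 9% + 8.58% + 4% = 35.79%.

35.79%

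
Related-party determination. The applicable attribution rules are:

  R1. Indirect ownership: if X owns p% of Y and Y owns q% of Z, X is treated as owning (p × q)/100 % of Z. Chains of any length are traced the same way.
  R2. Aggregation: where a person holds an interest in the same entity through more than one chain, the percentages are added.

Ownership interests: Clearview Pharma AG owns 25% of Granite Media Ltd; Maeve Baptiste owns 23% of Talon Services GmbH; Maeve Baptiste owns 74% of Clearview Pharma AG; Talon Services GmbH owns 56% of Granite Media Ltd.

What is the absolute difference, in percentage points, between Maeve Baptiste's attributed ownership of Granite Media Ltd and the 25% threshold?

Chain via Talon Services GmbH (R1): 23% × 56% = 12.88% of Granite Media Ltd.
Chain via Clearview Pharma AG (R1): 74% × 25% = 18.5% of Granite Media Ltd.
Aggregating (R2): 12.88% + 18.5% = 31.38%.
31.38% exceeds the 25% threshold by 6.38 percentage points.

6.38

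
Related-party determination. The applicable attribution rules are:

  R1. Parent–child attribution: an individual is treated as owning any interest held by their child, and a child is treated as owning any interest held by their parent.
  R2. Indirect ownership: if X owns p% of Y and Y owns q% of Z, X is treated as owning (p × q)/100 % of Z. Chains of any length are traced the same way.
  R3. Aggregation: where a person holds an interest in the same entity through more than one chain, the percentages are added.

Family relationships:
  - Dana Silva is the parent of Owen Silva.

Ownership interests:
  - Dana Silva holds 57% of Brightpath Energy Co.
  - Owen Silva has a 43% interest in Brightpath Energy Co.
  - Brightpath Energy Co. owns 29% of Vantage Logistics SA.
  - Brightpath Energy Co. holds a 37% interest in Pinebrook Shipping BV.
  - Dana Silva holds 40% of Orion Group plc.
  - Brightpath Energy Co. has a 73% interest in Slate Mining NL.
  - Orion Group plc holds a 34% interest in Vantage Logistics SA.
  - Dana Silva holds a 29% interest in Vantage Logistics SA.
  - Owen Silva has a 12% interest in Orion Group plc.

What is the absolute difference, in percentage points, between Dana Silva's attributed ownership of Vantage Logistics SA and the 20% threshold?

55.68

By parent–child attribution (R1), Dana Silva is treated as also owning Owen Silva's interest in Brightpath Energy Co, giving 57% + 43% = 100%.
By parent–child attribution (R1), Dana Silva is treated as also owning Owen Silva's interest in Orion Group plc, giving 40% + 12% = 52%.
Chain via Brightpath Energy Co. (R2): 100% × 29% = 29% of Vantage Logistics SA.
Chain via Orion Group plc (R2): 52% × 34% = 17.68% of Vantage Logistics SA.
Direct interest in Vantage Logistics SA: 29%.
Aggregating (R3): 29% + 17.68% + 29% = 75.68%.
75.68% exceeds the 20% threshold by 55.68 percentage points.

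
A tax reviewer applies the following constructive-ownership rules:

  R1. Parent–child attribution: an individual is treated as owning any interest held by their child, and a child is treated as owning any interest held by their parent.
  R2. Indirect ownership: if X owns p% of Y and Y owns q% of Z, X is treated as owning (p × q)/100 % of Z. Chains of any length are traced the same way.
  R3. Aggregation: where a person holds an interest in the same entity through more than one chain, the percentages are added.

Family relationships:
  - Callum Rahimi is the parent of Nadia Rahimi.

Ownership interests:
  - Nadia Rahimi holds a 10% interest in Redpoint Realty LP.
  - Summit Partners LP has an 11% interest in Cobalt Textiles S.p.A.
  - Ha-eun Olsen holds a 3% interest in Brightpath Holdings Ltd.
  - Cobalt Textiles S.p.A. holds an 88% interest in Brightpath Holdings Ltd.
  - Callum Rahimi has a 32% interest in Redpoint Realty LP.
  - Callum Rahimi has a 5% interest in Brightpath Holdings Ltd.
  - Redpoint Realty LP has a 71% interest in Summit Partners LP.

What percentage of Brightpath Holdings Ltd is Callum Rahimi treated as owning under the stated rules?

7.886576%

By parent–child attribution (R1), Callum Rahimi is treated as also owning Nadia Rahimi's interest in Redpoint Realty LP, giving 32% + 10% = 42%.
Chain via Redpoint Realty LP → Summit Partners LP → Cobalt Textiles S.p.A. (R2): 42% × 71% × 11% × 88% = 2.886576% of Brightpath Holdings Ltd.
Direct interest in Brightpath Holdings Ltd: 5%.
Aggregating (R3): 2.886576% + 5% = 7.886576%.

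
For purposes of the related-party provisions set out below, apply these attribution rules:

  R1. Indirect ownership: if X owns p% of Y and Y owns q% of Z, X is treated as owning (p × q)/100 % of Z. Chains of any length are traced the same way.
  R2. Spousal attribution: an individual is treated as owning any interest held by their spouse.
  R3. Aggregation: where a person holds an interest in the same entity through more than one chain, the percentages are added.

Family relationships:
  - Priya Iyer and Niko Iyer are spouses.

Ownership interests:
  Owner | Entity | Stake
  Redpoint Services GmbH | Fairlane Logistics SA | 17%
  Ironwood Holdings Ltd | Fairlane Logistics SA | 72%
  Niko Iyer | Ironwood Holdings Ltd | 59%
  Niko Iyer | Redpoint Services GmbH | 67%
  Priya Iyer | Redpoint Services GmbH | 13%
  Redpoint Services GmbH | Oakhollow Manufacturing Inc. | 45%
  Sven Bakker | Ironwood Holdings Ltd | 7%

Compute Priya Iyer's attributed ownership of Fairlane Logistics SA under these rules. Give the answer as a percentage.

By spousal attribution (R2), Priya Iyer is treated as also owning Niko Iyer's interest in Redpoint Services GmbH, giving 13% + 67% = 80%.
By spousal attribution (R2), Priya Iyer is treated as owning Niko Iyer's 59% interest in Ironwood Holdings Ltd.
Chain via Redpoint Services GmbH (R1): 80% × 17% = 13.6% of Fairlane Logistics SA.
Chain via Ironwood Holdings Ltd (R1): 59% × 72% = 42.48% of Fairlane Logistics SA.
Aggregating (R3): 13.6% + 42.48% = 56.08%.

56.08%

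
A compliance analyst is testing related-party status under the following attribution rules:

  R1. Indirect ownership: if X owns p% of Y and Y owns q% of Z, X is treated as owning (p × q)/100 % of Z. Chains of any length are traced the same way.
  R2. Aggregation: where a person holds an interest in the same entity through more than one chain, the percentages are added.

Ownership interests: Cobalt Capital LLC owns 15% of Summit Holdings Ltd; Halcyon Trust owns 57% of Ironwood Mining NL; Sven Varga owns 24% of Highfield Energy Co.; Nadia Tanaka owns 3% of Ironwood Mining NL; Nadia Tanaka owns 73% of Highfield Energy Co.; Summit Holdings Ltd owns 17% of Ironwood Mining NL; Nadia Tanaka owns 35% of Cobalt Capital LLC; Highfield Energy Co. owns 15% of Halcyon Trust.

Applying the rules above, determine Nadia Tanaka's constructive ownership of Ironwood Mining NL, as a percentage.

Chain via Highfield Energy Co. → Halcyon Trust (R1): 73% × 15% × 57% = 6.2415% of Ironwood Mining NL.
Chain via Cobalt Capital LLC → Summit Holdings Ltd (R1): 35% × 15% × 17% = 0.8925% of Ironwood Mining NL.
Direct interest in Ironwood Mining NL: 3%.
Aggregating (R2): 6.2415% + 0.8925% + 3% = 10.134%.

10.134%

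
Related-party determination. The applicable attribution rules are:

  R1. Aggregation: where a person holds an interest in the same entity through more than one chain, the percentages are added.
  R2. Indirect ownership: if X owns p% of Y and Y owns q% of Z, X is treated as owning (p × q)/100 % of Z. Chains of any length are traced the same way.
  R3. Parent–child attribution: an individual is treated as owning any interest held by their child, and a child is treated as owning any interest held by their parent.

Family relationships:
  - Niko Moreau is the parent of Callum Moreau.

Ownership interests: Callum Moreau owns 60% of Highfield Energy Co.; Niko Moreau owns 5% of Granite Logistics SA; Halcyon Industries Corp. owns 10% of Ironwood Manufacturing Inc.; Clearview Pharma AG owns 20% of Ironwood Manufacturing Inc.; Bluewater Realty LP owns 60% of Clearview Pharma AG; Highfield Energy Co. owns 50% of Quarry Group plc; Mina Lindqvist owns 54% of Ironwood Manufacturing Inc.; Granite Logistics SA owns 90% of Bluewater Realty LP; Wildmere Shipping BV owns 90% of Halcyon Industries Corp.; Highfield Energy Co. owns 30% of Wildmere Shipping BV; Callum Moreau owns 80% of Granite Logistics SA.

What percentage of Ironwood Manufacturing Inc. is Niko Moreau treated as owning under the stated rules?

10.8%

By parent–child attribution (R3), Niko Moreau is treated as also owning Callum Moreau's interest in Granite Logistics SA, giving 5% + 80% = 85%.
By parent–child attribution (R3), Niko Moreau is treated as owning Callum Moreau's 60% interest in Highfield Energy Co.
Chain via Granite Logistics SA → Bluewater Realty LP → Clearview Pharma AG (R2): 85% × 90% × 60% × 20% = 9.18% of Ironwood Manufacturing Inc.
Chain via Highfield Energy Co. → Wildmere Shipping BV → Halcyon Industries Corp. (R2): 60% × 30% × 90% × 10% = 1.62% of Ironwood Manufacturing Inc.
Aggregating (R1): 9.18% + 1.62% = 10.8%.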